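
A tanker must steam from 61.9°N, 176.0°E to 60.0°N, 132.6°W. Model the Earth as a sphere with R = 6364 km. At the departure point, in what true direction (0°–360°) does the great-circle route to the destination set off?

N = sin Δλ·cos φ₂ = +0.3908;  D = cos φ₁ sin φ₂ − sin φ₁ cos φ₂ cos Δλ = +0.1327
initial course = atan2(N, D) = 71.24°

71.2°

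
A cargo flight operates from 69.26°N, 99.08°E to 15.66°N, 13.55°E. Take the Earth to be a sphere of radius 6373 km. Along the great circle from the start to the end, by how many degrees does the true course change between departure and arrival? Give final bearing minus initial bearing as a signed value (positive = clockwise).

Initial bearing θ₁ = atan2(sin Δλ cos φ₂, cos φ₁ sin φ₂ − sin φ₁ cos φ₂ cos Δλ) = 271.52°
Final bearing θ₂ = (initial bearing from the destination back to the start) + 180° = 201.57°
Δθ = θ₂ − θ₁ = -69.9°

-69.9°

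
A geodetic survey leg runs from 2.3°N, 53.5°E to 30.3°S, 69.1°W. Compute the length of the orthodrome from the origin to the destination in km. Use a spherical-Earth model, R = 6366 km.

cos σ = sin φ₁ sin φ₂ + cos φ₁ cos φ₂ cos Δλ
      = sin(2.30°)sin(-30.30°) + cos(2.30°)cos(-30.30°)cos(-122.60°) = -0.4850
σ = 119.015° → d = Rσ = 6366·2.07721 = 13224 km

13224 km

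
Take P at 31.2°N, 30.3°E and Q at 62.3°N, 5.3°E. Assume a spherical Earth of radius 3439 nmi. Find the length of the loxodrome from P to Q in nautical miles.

2111 nmi

Δψ = ln[tan(π/4+φ₂/2)/tan(π/4+φ₁/2)] = +0.8266;  Δφ = +0.5428 rad,  Δλ = -0.4363 rad
q = Δφ/Δψ = 0.6567
d = R·√(Δφ² + q²Δλ²) = 3439·0.61379 = 2111 nmi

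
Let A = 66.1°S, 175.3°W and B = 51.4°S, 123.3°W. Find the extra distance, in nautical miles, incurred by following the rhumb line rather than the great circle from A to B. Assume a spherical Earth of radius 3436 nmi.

Great circle: cos σ = sin φ₁ sin φ₂ + cos φ₁ cos φ₂ cos Δλ,  σ = 0.5153 rad → d_gc = 1770.7 nmi
Rhumb line: Δψ = +0.5036, q = Δφ/Δψ = 0.5095, d_rh = R√(Δφ²+q²Δλ²) = 1816.9 nmi
Excess = 1816.9 − 1770.7 = 46.2 ≈ 46 nmi

46 nmi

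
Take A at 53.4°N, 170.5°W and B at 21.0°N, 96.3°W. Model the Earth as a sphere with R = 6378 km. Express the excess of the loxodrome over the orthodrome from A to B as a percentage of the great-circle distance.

3.0%

Great circle: σ = 1.1160 rad → d_gc = Rσ = 7118.0 km
Rhumb: Δφ = -0.5655, Δλ = +1.2950, Δψ = -0.7315, q = Δφ/Δψ = 0.7731 → d_rh = R√(Δφ²+q²Δλ²) = 7333.6 km
Excess = (7333.6 − 7118.0) / 7118.0 = 215.6 / 7118.0 = 3.03% ≈ 3.0%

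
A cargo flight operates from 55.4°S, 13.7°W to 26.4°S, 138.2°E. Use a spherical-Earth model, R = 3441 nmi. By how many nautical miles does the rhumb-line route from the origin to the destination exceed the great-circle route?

1239 nmi

Great circle: cos σ = sin φ₁ sin φ₂ + cos φ₁ cos φ₂ cos Δλ,  σ = 1.6536 rad → d_gc = 5689.9 nmi
Rhumb line: Δψ = +0.6885, q = Δφ/Δψ = 0.7352, d_rh = R√(Δφ²+q²Δλ²) = 6929.1 nmi
Excess = 6929.1 − 5689.9 = 1239.2 ≈ 1239 nmi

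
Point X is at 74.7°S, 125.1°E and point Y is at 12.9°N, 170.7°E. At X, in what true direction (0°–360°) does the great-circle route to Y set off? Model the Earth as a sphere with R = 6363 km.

N = sin Δλ·cos φ₂ = +0.6964;  D = cos φ₁ sin φ₂ − sin φ₁ cos φ₂ cos Δλ = +0.7167
initial course = atan2(N, D) = 44.18°

44.2°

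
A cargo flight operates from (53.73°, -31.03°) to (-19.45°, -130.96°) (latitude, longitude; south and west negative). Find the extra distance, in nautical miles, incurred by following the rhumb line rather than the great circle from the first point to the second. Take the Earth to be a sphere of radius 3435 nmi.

Great circle: cos σ = sin φ₁ sin φ₂ + cos φ₁ cos φ₂ cos Δλ,  σ = 1.9441 rad → d_gc = 6677.9 nmi
Rhumb line: Δψ = -1.4624, q = Δφ/Δψ = 0.8734, d_rh = R√(Δφ²+q²Δλ²) = 6828.5 nmi
Excess = 6828.5 − 6677.9 = 150.6 ≈ 151 nmi

151 nmi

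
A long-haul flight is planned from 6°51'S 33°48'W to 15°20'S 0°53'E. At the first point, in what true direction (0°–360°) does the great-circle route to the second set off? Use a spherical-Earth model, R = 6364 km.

N = sin Δλ·cos φ₂ = +0.5488;  D = cos φ₁ sin φ₂ − sin φ₁ cos φ₂ cos Δλ = -0.1680
initial course = atan2(N, D) = 107.02°

107.0°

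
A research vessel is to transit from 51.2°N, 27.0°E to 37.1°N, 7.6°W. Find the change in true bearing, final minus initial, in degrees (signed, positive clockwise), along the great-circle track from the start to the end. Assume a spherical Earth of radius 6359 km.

-24.7°

At departure: θ₁ = atan2(sin Δλ cos φ₂, cos φ₁ sin φ₂ − sin φ₁ cos φ₂ cos Δλ) = 253.56°
At arrival: θ₂ = atan2(sin Δλ cos φ₁, −cos φ₂ sin φ₁ + sin φ₂ cos φ₁ cos Δλ) = 228.89°
Δθ = θ₂ − θ₁ = -24.7°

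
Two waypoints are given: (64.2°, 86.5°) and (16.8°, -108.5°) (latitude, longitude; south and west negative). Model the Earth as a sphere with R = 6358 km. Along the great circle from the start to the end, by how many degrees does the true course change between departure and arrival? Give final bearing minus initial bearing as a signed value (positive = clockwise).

Initial bearing θ₁ = atan2(sin Δλ cos φ₂, cos φ₁ sin φ₂ − sin φ₁ cos φ₂ cos Δλ) = 14.50°
Final bearing θ₂ = (initial bearing from the destination back to the start) + 180° = 173.47°
Δθ = θ₂ − θ₁ = +159.0°

+159.0°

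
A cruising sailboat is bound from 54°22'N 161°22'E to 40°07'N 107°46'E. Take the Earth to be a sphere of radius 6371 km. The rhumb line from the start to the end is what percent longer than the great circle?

Great circle: σ = 0.6631 rad → d_gc = Rσ = 4224.6 km
Rhumb: Δφ = -0.2487, Δλ = -0.9355, Δψ = -0.3695, q = Δφ/Δψ = 0.6730 → d_rh = R√(Δφ²+q²Δλ²) = 4312.8 km
Excess = (4312.8 − 4224.6) / 4224.6 = 88.2 / 4224.6 = 2.09% ≈ 2.1%

2.1%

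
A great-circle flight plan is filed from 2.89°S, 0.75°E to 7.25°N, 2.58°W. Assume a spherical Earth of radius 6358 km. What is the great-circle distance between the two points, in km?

1184 km

Haversine: a = sin²(Δφ/2)+cos φ₁ cos φ₂ sin²(Δλ/2) = 0.00865;  σ = 2·atan2(√a,√(1−a))
σ = 10.671° → d = Rσ = 6358·0.18624 = 1184 km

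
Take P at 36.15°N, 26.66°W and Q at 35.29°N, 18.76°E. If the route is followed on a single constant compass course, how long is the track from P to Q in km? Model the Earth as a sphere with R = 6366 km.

Δψ = ln[tan(π/4+φ₂/2)/tan(π/4+φ₁/2)] = -0.0185;  Δφ = -0.0150 rad,  Δλ = +0.7927 rad
q = Δφ/Δψ = 0.8119
d = R·√(Δφ² + q²Δλ²) = 6366·0.64376 = 4098 km

4098 km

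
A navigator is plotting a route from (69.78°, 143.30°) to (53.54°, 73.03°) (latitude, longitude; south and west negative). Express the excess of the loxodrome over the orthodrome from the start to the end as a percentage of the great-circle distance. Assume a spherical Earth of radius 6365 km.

Great circle: σ = 0.6023 rad → d_gc = Rσ = 3833.5 km
Rhumb: Δφ = -0.2834, Δλ = -1.2264, Δψ = -0.6137, q = Δφ/Δψ = 0.4619 → d_rh = R√(Δφ²+q²Δλ²) = 4031.8 km
Excess = (4031.8 − 3833.5) / 3833.5 = 198.3 / 3833.5 = 5.17% ≈ 5.2%

5.2%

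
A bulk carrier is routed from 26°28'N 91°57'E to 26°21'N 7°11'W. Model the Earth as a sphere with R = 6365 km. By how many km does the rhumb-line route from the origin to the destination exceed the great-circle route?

Great circle: cos σ = sin φ₁ sin φ₂ + cos φ₁ cos φ₂ cos Δλ,  σ = 1.5003 rad → d_gc = 9549.1 km
Rhumb line: Δψ = -0.0023, q = Δφ/Δψ = 0.8956, d_rh = R√(Δφ²+q²Δλ²) = 9863.5 km
Excess = 9863.5 − 9549.1 = 314.4 ≈ 314 km

314 km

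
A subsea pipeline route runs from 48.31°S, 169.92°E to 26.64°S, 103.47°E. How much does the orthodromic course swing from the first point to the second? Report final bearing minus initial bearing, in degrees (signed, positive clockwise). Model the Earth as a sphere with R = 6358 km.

At departure: θ₁ = atan2(sin Δλ cos φ₂, cos φ₁ sin φ₂ − sin φ₁ cos φ₂ cos Δλ) = 267.80°
At arrival: θ₂ = atan2(sin Δλ cos φ₁, −cos φ₂ sin φ₁ + sin φ₂ cos φ₁ cos Δλ) = 311.97°
Δθ = θ₂ − θ₁ = +44.2°

+44.2°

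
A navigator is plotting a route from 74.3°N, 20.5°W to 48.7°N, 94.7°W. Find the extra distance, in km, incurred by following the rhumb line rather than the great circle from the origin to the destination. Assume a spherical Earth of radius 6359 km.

Great circle: cos σ = sin φ₁ sin φ₂ + cos φ₁ cos φ₂ cos Δλ,  σ = 0.6890 rad → d_gc = 4381.5 km
Rhumb line: Δψ = -1.0056, q = Δφ/Δψ = 0.4443, d_rh = R√(Δφ²+q²Δλ²) = 4632.6 km
Excess = 4632.6 − 4381.5 = 251.1 ≈ 251 km

251 km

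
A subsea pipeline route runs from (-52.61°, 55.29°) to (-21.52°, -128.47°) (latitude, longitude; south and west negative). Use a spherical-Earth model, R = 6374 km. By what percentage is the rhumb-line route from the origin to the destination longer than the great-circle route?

32.6%

Great circle: σ = 1.8465 rad → d_gc = Rσ = 11769.7 km
Rhumb: Δφ = +0.5426, Δλ = +3.0760, Δψ = +0.6988, q = Δφ/Δψ = 0.7765 → d_rh = R√(Δφ²+q²Δλ²) = 15611.8 km
Excess = (15611.8 − 11769.7) / 11769.7 = 3842.1 / 11769.7 = 32.64% ≈ 32.6%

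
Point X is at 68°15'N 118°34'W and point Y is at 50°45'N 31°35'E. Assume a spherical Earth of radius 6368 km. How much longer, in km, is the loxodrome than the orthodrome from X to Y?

1917 km

Great circle: cos σ = sin φ₁ sin φ₂ + cos φ₁ cos φ₂ cos Δλ,  σ = 1.0287 rad → d_gc = 6550.9 km
Rhumb line: Δψ = -0.6184, q = Δφ/Δψ = 0.4939, d_rh = R√(Δφ²+q²Δλ²) = 8468.2 km
Excess = 8468.2 − 6550.9 = 1917.3 ≈ 1917 km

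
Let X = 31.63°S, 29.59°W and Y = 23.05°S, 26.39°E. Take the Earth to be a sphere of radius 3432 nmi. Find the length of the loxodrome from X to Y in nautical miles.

Δψ = ln[tan(π/4+φ₂/2)/tan(π/4+φ₁/2)] = +0.1688;  Δφ = +0.1497 rad,  Δλ = +0.9770 rad
q = Δφ/Δψ = 0.8870
d = R·√(Δφ² + q²Δλ²) = 3432·0.87949 = 3018 nmi

3018 nmi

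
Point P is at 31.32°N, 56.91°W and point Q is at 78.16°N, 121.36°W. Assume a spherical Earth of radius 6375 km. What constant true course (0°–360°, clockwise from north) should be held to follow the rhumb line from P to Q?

Δψ = ln[tan(π/4+φ₂/2)/tan(π/4+φ₁/2)] = +1.6902
Δλ = -1.1249 rad (taken the short way round)
course = atan2(Δλ, Δψ) = 326.36°

326.4°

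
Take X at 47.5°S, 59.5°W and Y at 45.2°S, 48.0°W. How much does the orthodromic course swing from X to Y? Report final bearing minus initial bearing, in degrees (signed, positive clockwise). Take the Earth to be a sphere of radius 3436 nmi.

At departure: θ₁ = atan2(sin Δλ cos φ₂, cos φ₁ sin φ₂ − sin φ₁ cos φ₂ cos Δλ) = 78.06°
At arrival: θ₂ = atan2(sin Δλ cos φ₁, −cos φ₂ sin φ₁ + sin φ₂ cos φ₁ cos Δλ) = 69.73°
Δθ = θ₂ − θ₁ = -8.3°

-8.3°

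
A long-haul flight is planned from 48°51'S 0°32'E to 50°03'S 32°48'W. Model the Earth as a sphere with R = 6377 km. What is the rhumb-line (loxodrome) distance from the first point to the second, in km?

Rhumb course C = atan2(Δλ, Δψ) with Δψ = ln[tan(π/4+φ₂/2)/tan(π/4+φ₁/2)] = -0.0322, Δλ = -0.5818 → C = 266.83°
d = R·|Δφ| / |cos C| = 6377·0.02094 / 0.05529 = 2415 km

2415 km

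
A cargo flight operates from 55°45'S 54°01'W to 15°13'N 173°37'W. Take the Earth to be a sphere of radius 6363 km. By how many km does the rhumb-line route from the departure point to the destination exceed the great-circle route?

622 km

Great circle: cos σ = sin φ₁ sin φ₂ + cos φ₁ cos φ₂ cos Δλ,  σ = 2.0774 rad → d_gc = 13218.4 km
Rhumb line: Δψ = +1.4460, q = Δφ/Δψ = 0.8566, d_rh = R√(Δφ²+q²Δλ²) = 13840.1 km
Excess = 13840.1 − 13218.4 = 621.7 ≈ 622 km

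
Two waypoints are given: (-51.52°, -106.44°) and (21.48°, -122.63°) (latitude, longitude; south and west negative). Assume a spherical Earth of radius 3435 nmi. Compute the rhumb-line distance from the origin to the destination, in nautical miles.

4460 nmi

Δψ = ln[tan(π/4+φ₂/2)/tan(π/4+φ₁/2)] = +1.4366;  Δφ = +1.2741 rad,  Δλ = -0.2826 rad
q = Δφ/Δψ = 0.8869
d = R·√(Δφ² + q²Δλ²) = 3435·1.29850 = 4460 nmi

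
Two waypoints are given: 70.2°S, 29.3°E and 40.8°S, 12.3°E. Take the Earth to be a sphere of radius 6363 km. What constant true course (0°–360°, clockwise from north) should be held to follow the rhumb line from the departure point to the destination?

Meridional parts: M(φ₁)=-1.7457, M(φ₂)=-0.7812 → ΔM = +0.9644;  Δλ = -0.2967 rad
tan C = Δλ / ΔM = -0.3077 → C = 342.90°

342.9°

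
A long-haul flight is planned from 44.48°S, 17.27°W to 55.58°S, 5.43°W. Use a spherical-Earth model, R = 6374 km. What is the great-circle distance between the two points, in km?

1492 km

Haversine: a = sin²(Δφ/2)+cos φ₁ cos φ₂ sin²(Δλ/2) = 0.01364;  σ = 2·atan2(√a,√(1−a))
σ = 13.416° → d = Rσ = 6374·0.23415 = 1492 km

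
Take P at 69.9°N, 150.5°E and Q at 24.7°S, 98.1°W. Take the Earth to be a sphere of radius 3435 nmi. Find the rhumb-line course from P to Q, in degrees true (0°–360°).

Δψ = ln[tan(π/4+φ₂/2)/tan(π/4+φ₁/2)] = -2.1754
Δλ = +1.9443 rad (taken the short way round)
course = atan2(Δλ, Δψ) = 138.21°

138.2°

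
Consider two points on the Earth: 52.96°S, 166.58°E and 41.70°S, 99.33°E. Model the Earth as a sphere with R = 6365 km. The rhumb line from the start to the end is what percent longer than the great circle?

3.4%

Great circle: σ = 0.7885 rad → d_gc = Rσ = 5018.7 km
Rhumb: Δφ = +0.1965, Δλ = -1.1737, Δψ = +0.2915, q = Δφ/Δψ = 0.6741 → d_rh = R√(Δφ²+q²Δλ²) = 5189.1 km
Excess = (5189.1 − 5018.7) / 5018.7 = 170.4 / 5018.7 = 3.40% ≈ 3.4%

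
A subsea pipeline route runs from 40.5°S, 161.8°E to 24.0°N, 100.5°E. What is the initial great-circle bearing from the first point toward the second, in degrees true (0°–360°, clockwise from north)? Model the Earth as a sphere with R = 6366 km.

θ = atan2( sin Δλ·cos φ₂ ,  cos φ₁ sin φ₂ − sin φ₁ cos φ₂ cos Δλ )
  = atan2(-0.8013, +0.5942) = 306.56°

306.6°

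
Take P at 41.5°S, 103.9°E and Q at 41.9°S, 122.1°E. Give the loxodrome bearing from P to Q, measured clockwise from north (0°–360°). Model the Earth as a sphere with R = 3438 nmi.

Δψ = ln[tan(π/4+φ₂/2)/tan(π/4+φ₁/2)] = -0.0094
Δλ = +0.3176 rad (taken the short way round)
course = atan2(Δλ, Δψ) = 91.69°

91.7°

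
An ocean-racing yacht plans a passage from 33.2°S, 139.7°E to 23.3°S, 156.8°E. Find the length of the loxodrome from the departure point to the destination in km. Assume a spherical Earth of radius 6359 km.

1998 km

Rhumb course C = atan2(Δλ, Δψ) with Δψ = ln[tan(π/4+φ₂/2)/tan(π/4+φ₁/2)] = +0.1965, Δλ = +0.2985 → C = 56.63°
d = R·|Δφ| / |cos C| = 6359·0.17279 / 0.54998 = 1998 km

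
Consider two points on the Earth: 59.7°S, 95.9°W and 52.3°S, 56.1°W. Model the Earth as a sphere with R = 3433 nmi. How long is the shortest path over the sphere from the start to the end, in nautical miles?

cos σ = sin φ₁ sin φ₂ + cos φ₁ cos φ₂ cos Δλ
      = sin(-59.70°)sin(-52.30°) + cos(-59.70°)cos(-52.30°)cos(39.80°) = 0.9202
σ = 23.048° → d = Rσ = 3433·0.40226 = 1381 nmi

1381 nmi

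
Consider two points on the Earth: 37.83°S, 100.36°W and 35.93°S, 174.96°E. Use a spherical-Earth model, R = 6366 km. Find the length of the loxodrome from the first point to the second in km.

Δψ = ln[tan(π/4+φ₂/2)/tan(π/4+φ₁/2)] = +0.0415;  Δφ = +0.0332 rad,  Δλ = -1.4779 rad
q = Δφ/Δψ = 0.7998
d = R·√(Δφ² + q²Δλ²) = 6366·1.18255 = 7528 km

7528 km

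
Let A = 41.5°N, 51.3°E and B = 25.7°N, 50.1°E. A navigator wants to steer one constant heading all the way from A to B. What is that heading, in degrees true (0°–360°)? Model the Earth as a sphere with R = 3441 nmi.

183.6°

Meridional parts: M(φ₁)=+0.7975, M(φ₂)=+0.4644 → ΔM = -0.3331;  Δλ = -0.0209 rad
tan C = Δλ / ΔM = +0.0629 → C = 183.60°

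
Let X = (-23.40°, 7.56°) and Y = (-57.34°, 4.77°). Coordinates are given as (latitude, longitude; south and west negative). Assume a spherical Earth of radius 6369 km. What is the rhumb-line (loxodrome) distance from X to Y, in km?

Δψ = ln[tan(π/4+φ₂/2)/tan(π/4+φ₁/2)] = -0.8074;  Δφ = -0.5924 rad,  Δλ = -0.0487 rad
q = Δφ/Δψ = 0.7337
d = R·√(Δφ² + q²Δλ²) = 6369·0.59344 = 3780 km

3780 km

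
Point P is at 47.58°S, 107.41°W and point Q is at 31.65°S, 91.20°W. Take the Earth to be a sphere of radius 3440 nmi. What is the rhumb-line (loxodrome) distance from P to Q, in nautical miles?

1212 nmi

Δψ = ln[tan(π/4+φ₂/2)/tan(π/4+φ₁/2)] = +0.3637;  Δφ = +0.2780 rad,  Δλ = +0.2829 rad
q = Δφ/Δψ = 0.7644
d = R·√(Δφ² + q²Δλ²) = 3440·0.35224 = 1212 nmi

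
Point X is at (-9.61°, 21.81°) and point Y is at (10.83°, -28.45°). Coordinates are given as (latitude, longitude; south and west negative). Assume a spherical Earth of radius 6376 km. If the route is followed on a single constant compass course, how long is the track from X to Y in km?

6010 km

Rhumb course C = atan2(Δλ, Δψ) with Δψ = ln[tan(π/4+φ₂/2)/tan(π/4+φ₁/2)] = +0.3587, Δλ = -0.8772 → C = 292.24°
d = R·|Δφ| / |cos C| = 6376·0.35675 / 0.37847 = 6010 km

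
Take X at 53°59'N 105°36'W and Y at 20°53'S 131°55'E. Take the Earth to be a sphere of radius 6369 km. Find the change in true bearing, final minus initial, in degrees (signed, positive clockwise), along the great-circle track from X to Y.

-66.3°

Initial bearing θ₁ = atan2(sin Δλ cos φ₂, cos φ₁ sin φ₂ − sin φ₁ cos φ₂ cos Δλ) = 283.98°
Final bearing θ₂ = (initial bearing from the destination back to the start) + 180° = 217.64°
Δθ = θ₂ − θ₁ = -66.3°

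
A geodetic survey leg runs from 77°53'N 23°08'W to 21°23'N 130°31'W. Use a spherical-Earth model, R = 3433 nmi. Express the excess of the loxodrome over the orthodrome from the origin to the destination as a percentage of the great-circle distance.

10.4%

Great circle: σ = 1.2681 rad → d_gc = Rσ = 4353.4 nmi
Rhumb: Δφ = -0.9861, Δλ = -1.8742, Δψ = -1.8609, q = Δφ/Δψ = 0.5299 → d_rh = R√(Δφ²+q²Δλ²) = 4804.7 nmi
Excess = (4804.7 − 4353.4) / 4353.4 = 451.3 / 4353.4 = 10.37% ≈ 10.4%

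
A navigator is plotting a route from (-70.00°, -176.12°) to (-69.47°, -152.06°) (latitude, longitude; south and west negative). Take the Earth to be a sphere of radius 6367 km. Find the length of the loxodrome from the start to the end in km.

928 km

Rhumb course C = atan2(Δλ, Δψ) with Δψ = ln[tan(π/4+φ₂/2)/tan(π/4+φ₁/2)] = +0.0267, Δλ = +0.4199 → C = 86.36°
d = R·|Δφ| / |cos C| = 6367·0.00925 / 0.06347 = 928 km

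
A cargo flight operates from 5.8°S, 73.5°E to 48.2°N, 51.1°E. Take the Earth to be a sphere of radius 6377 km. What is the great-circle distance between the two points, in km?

cos σ = sin φ₁ sin φ₂ + cos φ₁ cos φ₂ cos Δλ
      = sin(-5.80°)sin(48.20°) + cos(-5.80°)cos(48.20°)cos(-22.40°) = 0.5378
σ = 57.469° → d = Rσ = 6377·1.00303 = 6396 km

6396 km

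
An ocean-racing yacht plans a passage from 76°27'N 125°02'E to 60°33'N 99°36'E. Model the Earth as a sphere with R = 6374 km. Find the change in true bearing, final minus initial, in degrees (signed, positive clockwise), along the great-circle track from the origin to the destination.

-23.9°

Initial bearing θ₁ = atan2(sin Δλ cos φ₂, cos φ₁ sin φ₂ − sin φ₁ cos φ₂ cos Δλ) = 222.85°
Final bearing θ₂ = (initial bearing from the destination back to the start) + 180° = 198.91°
Δθ = θ₂ − θ₁ = -23.9°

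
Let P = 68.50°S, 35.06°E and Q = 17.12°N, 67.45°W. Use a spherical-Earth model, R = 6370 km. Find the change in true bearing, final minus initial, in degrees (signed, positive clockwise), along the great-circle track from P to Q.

+72.7°

Initial bearing θ₁ = atan2(sin Δλ cos φ₂, cos φ₁ sin φ₂ − sin φ₁ cos φ₂ cos Δλ) = 264.81°
Final bearing θ₂ = (initial bearing from the destination back to the start) + 180° = 337.55°
Δθ = θ₂ − θ₁ = +72.7°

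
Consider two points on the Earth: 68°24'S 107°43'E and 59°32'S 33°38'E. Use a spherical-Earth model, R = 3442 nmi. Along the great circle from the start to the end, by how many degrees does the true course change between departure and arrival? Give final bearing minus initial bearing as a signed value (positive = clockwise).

+68.4°

Initial bearing θ₁ = atan2(sin Δλ cos φ₂, cos φ₁ sin φ₂ − sin φ₁ cos φ₂ cos Δλ) = 248.91°
Final bearing θ₂ = (initial bearing from the destination back to the start) + 180° = 317.36°
Δθ = θ₂ − θ₁ = +68.4°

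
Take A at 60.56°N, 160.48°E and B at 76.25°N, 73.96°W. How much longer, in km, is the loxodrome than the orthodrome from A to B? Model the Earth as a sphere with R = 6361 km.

880 km

Great circle: cos σ = sin φ₁ sin φ₂ + cos φ₁ cos φ₂ cos Δλ,  σ = 0.6794 rad → d_gc = 4321.4 km
Rhumb line: Δψ = +0.7788, q = Δφ/Δψ = 0.3516, d_rh = R√(Δφ²+q²Δλ²) = 5201.5 km
Excess = 5201.5 − 4321.4 = 880.1 ≈ 880 km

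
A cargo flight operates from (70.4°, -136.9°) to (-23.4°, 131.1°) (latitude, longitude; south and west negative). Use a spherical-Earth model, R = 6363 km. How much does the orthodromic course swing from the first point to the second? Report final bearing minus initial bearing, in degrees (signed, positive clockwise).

At departure: θ₁ = atan2(sin Δλ cos φ₂, cos φ₁ sin φ₂ − sin φ₁ cos φ₂ cos Δλ) = 263.59°
At arrival: θ₂ = atan2(sin Δλ cos φ₁, −cos φ₂ sin φ₁ + sin φ₂ cos φ₁ cos Δλ) = 201.30°
Δθ = θ₂ − θ₁ = -62.3°

-62.3°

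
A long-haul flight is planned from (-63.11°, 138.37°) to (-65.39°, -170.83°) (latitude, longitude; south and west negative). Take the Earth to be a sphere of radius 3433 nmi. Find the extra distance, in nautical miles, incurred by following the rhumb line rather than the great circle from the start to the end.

36 nmi

Great circle: cos σ = sin φ₁ sin φ₂ + cos φ₁ cos φ₂ cos Δλ,  σ = 0.3766 rad → d_gc = 1293.0 nmi
Rhumb line: Δψ = -0.0917, q = Δφ/Δψ = 0.4342, d_rh = R√(Δφ²+q²Δλ²) = 1328.6 nmi
Excess = 1328.6 − 1293.0 = 35.6 ≈ 36 nmi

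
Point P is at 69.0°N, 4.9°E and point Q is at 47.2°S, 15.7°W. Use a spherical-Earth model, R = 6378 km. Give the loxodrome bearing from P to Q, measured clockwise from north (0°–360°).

Meridional parts: M(φ₁)=+1.6856, M(φ₂)=-0.9368 → ΔM = -2.6223;  Δλ = -0.3595 rad
tan C = Δλ / ΔM = +0.1371 → C = 187.81°

187.8°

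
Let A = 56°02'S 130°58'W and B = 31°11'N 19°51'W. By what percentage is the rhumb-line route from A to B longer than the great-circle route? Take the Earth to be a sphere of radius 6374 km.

2.2%

Great circle: σ = 2.2163 rad → d_gc = Rσ = 14126.9 km
Rhumb: Δφ = +1.5222, Δλ = +1.9394, Δψ = +1.7594, q = Δφ/Δψ = 0.8652 → d_rh = R√(Δφ²+q²Δλ²) = 14440.4 km
Excess = (14440.4 − 14126.9) / 14126.9 = 313.5 / 14126.9 = 2.22% ≈ 2.2%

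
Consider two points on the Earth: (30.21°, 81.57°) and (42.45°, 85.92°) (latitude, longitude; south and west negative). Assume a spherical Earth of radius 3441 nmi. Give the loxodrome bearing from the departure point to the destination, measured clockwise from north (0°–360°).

15.9°

Meridional parts: M(φ₁)=+0.5535, M(φ₂)=+0.8198 → ΔM = +0.2662;  Δλ = +0.0759 rad
tan C = Δλ / ΔM = +0.2852 → C = 15.92°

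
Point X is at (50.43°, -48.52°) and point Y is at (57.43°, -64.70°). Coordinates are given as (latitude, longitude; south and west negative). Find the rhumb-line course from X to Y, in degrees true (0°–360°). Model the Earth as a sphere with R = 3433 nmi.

Meridional parts: M(φ₁)=+1.0224, M(φ₂)=+1.2305 → ΔM = +0.2081;  Δλ = -0.2824 rad
tan C = Δλ / ΔM = -1.3569 → C = 306.39°

306.4°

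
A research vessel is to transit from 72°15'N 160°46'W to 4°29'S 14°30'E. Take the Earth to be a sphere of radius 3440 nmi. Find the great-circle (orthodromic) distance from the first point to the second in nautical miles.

6735 nmi

Haversine: a = sin²(Δφ/2)+cos φ₁ cos φ₂ sin²(Δλ/2) = 0.68867;  σ = 2·atan2(√a,√(1−a))
σ = 112.169° → d = Rσ = 3440·1.95772 = 6735 nmi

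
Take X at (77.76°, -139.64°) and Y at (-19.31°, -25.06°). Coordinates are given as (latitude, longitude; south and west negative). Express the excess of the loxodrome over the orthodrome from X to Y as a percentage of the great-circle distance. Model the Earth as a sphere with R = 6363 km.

Great circle: σ = 1.9893 rad → d_gc = Rσ = 12657.9 km
Rhumb: Δφ = -1.6942, Δλ = +1.9998, Δψ = -2.5764, q = Δφ/Δψ = 0.6576 → d_rh = R√(Δφ²+q²Δλ²) = 13646.4 km
Excess = (13646.4 − 12657.9) / 12657.9 = 988.5 / 12657.9 = 7.81% ≈ 7.8%

7.8%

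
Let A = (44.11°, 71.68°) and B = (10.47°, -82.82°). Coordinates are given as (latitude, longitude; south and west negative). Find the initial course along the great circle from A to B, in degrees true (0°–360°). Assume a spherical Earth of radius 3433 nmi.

330.5°

θ = atan2( sin Δλ·cos φ₂ ,  cos φ₁ sin φ₂ − sin φ₁ cos φ₂ cos Δλ )
  = atan2(-0.4233, +0.7483) = 330.50°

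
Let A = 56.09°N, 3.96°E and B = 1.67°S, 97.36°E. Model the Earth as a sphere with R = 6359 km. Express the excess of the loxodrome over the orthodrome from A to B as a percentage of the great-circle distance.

3.5%

Great circle: σ = 1.6281 rad → d_gc = Rσ = 10353.0 km
Rhumb: Δφ = -1.0081, Δλ = +1.6301, Δψ = -1.2170, q = Δφ/Δψ = 0.8283 → d_rh = R√(Δφ²+q²Δλ²) = 10715.6 km
Excess = (10715.6 − 10353.0) / 10353.0 = 362.6 / 10353.0 = 3.50% ≈ 3.5%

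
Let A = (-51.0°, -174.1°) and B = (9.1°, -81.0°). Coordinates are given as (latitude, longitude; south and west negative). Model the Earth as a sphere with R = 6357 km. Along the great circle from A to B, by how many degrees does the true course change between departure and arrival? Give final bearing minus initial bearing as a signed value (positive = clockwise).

At departure: θ₁ = atan2(sin Δλ cos φ₂, cos φ₁ sin φ₂ − sin φ₁ cos φ₂ cos Δλ) = 86.63°
At arrival: θ₂ = atan2(sin Δλ cos φ₁, −cos φ₂ sin φ₁ + sin φ₂ cos φ₁ cos Δλ) = 39.51°
Δθ = θ₂ − θ₁ = -47.1°

-47.1°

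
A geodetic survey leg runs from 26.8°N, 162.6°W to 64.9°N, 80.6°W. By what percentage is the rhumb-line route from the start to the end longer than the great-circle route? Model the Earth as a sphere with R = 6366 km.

5.2%

Great circle: σ = 1.0917 rad → d_gc = Rσ = 6949.6 km
Rhumb: Δφ = +0.6650, Δλ = +1.4312, Δψ = +1.0165, q = Δφ/Δψ = 0.6542 → d_rh = R√(Δφ²+q²Δλ²) = 7310.3 km
Excess = (7310.3 − 6949.6) / 6949.6 = 360.7 / 6949.6 = 5.19% ≈ 5.2%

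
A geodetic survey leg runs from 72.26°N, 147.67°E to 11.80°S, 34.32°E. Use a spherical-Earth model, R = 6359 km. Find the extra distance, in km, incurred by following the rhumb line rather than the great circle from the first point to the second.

Great circle: cos σ = sin φ₁ sin φ₂ + cos φ₁ cos φ₂ cos Δλ,  σ = 1.8891 rad → d_gc = 12013.0 km
Rhumb line: Δψ = -2.0649, q = Δφ/Δψ = 0.7105, d_rh = R√(Δφ²+q²Δλ²) = 12920.1 km
Excess = 12920.1 − 12013.0 = 907.1 ≈ 907 km

907 km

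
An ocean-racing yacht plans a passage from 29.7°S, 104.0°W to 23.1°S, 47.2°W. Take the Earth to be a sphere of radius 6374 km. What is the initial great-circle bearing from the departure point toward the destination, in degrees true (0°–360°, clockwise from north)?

θ = atan2( sin Δλ·cos φ₂ ,  cos φ₁ sin φ₂ − sin φ₁ cos φ₂ cos Δλ )
  = atan2(+0.7697, -0.0913) = 96.76°

96.8°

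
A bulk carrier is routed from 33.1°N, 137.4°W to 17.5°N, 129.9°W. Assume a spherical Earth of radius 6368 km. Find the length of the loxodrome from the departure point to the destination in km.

1889 km

Δψ = ln[tan(π/4+φ₂/2)/tan(π/4+φ₁/2)] = -0.3025;  Δφ = -0.2723 rad,  Δλ = +0.1309 rad
q = Δφ/Δψ = 0.9000
d = R·√(Δφ² + q²Δλ²) = 6368·0.29667 = 1889 km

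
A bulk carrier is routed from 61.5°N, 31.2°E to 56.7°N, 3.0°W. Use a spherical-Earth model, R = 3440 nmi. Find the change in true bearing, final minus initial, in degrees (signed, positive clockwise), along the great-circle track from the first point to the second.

-29.6°

At departure: θ₁ = atan2(sin Δλ cos φ₂, cos φ₁ sin φ₂ − sin φ₁ cos φ₂ cos Δλ) = 269.95°
At arrival: θ₂ = atan2(sin Δλ cos φ₁, −cos φ₂ sin φ₁ + sin φ₂ cos φ₁ cos Δλ) = 240.35°
Δθ = θ₂ − θ₁ = -29.6°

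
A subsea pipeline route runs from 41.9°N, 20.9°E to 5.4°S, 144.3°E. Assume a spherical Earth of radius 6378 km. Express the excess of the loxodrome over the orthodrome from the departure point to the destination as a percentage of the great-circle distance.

3.8%

Great circle: σ = 2.0609 rad → d_gc = Rσ = 13144.7 km
Rhumb: Δφ = -0.8255, Δλ = +2.1537, Δψ = -0.9012, q = Δφ/Δψ = 0.9160 → d_rh = R√(Δφ²+q²Δλ²) = 13640.4 km
Excess = (13640.4 − 13144.7) / 13144.7 = 495.7 / 13144.7 = 3.77% ≈ 3.8%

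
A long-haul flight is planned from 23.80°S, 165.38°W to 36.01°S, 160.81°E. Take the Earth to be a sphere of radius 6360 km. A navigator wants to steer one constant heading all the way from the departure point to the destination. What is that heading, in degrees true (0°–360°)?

247.3°

Meridional parts: M(φ₁)=-0.4279, M(φ₂)=-0.6745 → ΔM = -0.2466;  Δλ = -0.5901 rad
tan C = Δλ / ΔM = +2.3928 → C = 247.32°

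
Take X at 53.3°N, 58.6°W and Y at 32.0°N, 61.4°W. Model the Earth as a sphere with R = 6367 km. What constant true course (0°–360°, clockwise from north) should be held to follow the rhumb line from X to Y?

185.4°

Meridional parts: M(φ₁)=+1.1036, M(φ₂)=+0.5900 → ΔM = -0.5135;  Δλ = -0.0489 rad
tan C = Δλ / ΔM = +0.0952 → C = 185.44°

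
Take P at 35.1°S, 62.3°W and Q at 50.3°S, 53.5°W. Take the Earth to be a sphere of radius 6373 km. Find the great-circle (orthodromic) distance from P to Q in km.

cos σ = sin φ₁ sin φ₂ + cos φ₁ cos φ₂ cos Δλ
      = sin(-35.10°)sin(-50.30°) + cos(-35.10°)cos(-50.30°)cos(8.80°) = 0.9589
σ = 16.491° → d = Rσ = 6373·0.28782 = 1834 km

1834 km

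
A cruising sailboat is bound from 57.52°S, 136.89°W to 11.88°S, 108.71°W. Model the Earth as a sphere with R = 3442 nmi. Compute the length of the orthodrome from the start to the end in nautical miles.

3030 nmi

cos σ = sin φ₁ sin φ₂ + cos φ₁ cos φ₂ cos Δλ
      = sin(-57.52°)sin(-11.88°) + cos(-57.52°)cos(-11.88°)cos(28.18°) = 0.6369
σ = 50.441° → d = Rσ = 3442·0.88036 = 3030 nmi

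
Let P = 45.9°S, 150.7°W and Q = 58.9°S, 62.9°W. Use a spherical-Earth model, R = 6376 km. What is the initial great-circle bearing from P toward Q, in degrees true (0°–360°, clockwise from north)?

θ = atan2( sin Δλ·cos φ₂ ,  cos φ₁ sin φ₂ − sin φ₁ cos φ₂ cos Δλ )
  = atan2(+0.5162, -0.5816) = 138.41°

138.4°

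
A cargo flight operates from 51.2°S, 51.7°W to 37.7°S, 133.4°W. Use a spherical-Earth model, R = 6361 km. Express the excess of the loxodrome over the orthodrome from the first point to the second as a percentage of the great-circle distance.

Great circle: σ = 0.9906 rad → d_gc = Rσ = 6301.5 km
Rhumb: Δφ = +0.2356, Δλ = -1.4259, Δψ = +0.3323, q = Δφ/Δψ = 0.7090 → d_rh = R√(Δφ²+q²Δλ²) = 6603.3 km
Excess = (6603.3 − 6301.5) / 6301.5 = 301.8 / 6301.5 = 4.79% ≈ 4.8%

4.8%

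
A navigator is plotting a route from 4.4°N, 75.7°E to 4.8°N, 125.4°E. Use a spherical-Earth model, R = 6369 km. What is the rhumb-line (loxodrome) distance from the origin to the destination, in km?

5507 km

Δψ = ln[tan(π/4+φ₂/2)/tan(π/4+φ₁/2)] = +0.0070;  Δφ = +0.0070 rad,  Δλ = +0.8674 rad
q = Δφ/Δψ = 0.9968
d = R·√(Δφ² + q²Δλ²) = 6369·0.86466 = 5507 km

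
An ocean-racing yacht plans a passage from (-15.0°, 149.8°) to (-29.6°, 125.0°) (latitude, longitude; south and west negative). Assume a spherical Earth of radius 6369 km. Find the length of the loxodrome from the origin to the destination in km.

3015 km

Δψ = ln[tan(π/4+φ₂/2)/tan(π/4+φ₁/2)] = -0.2764;  Δφ = -0.2548 rad,  Δλ = -0.4328 rad
q = Δφ/Δψ = 0.9219
d = R·√(Δφ² + q²Δλ²) = 6369·0.47344 = 3015 km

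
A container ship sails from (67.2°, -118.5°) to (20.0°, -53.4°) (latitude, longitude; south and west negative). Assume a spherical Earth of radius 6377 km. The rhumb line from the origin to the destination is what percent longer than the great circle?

3.0%

Great circle: σ = 1.0831 rad → d_gc = Rσ = 6906.8 km
Rhumb: Δφ = -0.8238, Δλ = +1.1362, Δψ = -1.2449, q = Δφ/Δψ = 0.6617 → d_rh = R√(Δφ²+q²Δλ²) = 7112.4 km
Excess = (7112.4 − 6906.8) / 6906.8 = 205.6 / 6906.8 = 2.98% ≈ 3.0%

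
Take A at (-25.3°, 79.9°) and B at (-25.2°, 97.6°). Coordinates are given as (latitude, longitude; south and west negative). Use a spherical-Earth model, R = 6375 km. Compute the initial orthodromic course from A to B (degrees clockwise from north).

93.4°

N = sin Δλ·cos φ₂ = +0.2751;  D = cos φ₁ sin φ₂ − sin φ₁ cos φ₂ cos Δλ = -0.0166
initial course = atan2(N, D) = 93.44°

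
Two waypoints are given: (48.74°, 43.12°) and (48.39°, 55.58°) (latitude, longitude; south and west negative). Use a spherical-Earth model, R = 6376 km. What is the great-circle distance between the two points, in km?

917 km

cos σ = sin φ₁ sin φ₂ + cos φ₁ cos φ₂ cos Δλ
      = sin(48.74°)sin(48.39°) + cos(48.74°)cos(48.39°)cos(12.46°) = 0.9897
σ = 8.244° → d = Rσ = 6376·0.14388 = 917 km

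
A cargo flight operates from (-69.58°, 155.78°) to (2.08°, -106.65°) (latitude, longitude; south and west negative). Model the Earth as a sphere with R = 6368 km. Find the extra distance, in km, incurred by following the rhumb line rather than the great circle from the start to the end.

Great circle: cos σ = sin φ₁ sin φ₂ + cos φ₁ cos φ₂ cos Δλ,  σ = 1.6508 rad → d_gc = 10512.5 km
Rhumb line: Δψ = +1.7505, q = Δφ/Δψ = 0.7145, d_rh = R√(Δφ²+q²Δλ²) = 11111.4 km
Excess = 11111.4 − 10512.5 = 598.9 ≈ 599 km

599 km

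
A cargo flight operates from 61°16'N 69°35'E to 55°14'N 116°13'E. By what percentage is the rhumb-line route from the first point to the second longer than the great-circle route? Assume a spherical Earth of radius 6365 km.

Great circle: σ = 0.4310 rad → d_gc = Rσ = 2743.0 km
Rhumb: Δφ = -0.1053, Δλ = +0.8139, Δψ = -0.2007, q = Δφ/Δψ = 0.5247 → d_rh = R√(Δφ²+q²Δλ²) = 2799.6 km
Excess = (2799.6 − 2743.0) / 2743.0 = 56.6 / 2743.0 = 2.06% ≈ 2.1%

2.1%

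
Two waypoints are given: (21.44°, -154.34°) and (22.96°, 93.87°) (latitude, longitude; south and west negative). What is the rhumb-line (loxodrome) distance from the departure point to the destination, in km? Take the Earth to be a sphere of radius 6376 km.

11519 km

Δψ = ln[tan(π/4+φ₂/2)/tan(π/4+φ₁/2)] = +0.0287;  Δφ = +0.0265 rad,  Δλ = -1.9511 rad
q = Δφ/Δψ = 0.9258
d = R·√(Δφ² + q²Δλ²) = 6376·1.80659 = 11519 km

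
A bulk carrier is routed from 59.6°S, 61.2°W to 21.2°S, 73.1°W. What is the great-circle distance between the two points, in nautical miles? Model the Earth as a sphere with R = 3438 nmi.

2360 nmi

cos σ = sin φ₁ sin φ₂ + cos φ₁ cos φ₂ cos Δλ
      = sin(-59.60°)sin(-21.20°) + cos(-59.60°)cos(-21.20°)cos(-11.90°) = 0.7736
σ = 39.326° → d = Rσ = 3438·0.68637 = 2360 nmi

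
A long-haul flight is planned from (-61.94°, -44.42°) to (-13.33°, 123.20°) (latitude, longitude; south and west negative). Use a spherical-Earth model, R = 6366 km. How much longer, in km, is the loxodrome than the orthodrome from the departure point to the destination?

3175 km

Great circle: cos σ = sin φ₁ sin φ₂ + cos φ₁ cos φ₂ cos Δλ,  σ = 1.8169 rad → d_gc = 11566.3 km
Rhumb line: Δψ = +1.1520, q = Δφ/Δψ = 0.7365, d_rh = R√(Δφ²+q²Δλ²) = 14741.1 km
Excess = 14741.1 − 11566.3 = 3174.8 ≈ 3175 km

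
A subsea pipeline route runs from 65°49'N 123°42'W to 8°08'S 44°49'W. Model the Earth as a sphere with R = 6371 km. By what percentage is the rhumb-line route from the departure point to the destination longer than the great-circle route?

2.8%

Great circle: σ = 1.6217 rad → d_gc = Rσ = 10331.8 km
Rhumb: Δφ = -1.2907, Δλ = +1.3768, Δψ = -1.6831, q = Δφ/Δψ = 0.7668 → d_rh = R√(Δφ²+q²Δλ²) = 10623.4 km
Excess = (10623.4 − 10331.8) / 10331.8 = 291.6 / 10331.8 = 2.82% ≈ 2.8%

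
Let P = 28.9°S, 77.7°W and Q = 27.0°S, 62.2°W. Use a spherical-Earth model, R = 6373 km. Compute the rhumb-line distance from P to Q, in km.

1537 km

Rhumb course C = atan2(Δλ, Δψ) with Δψ = ln[tan(π/4+φ₂/2)/tan(π/4+φ₁/2)] = +0.0375, Δλ = +0.2705 → C = 82.10°
d = R·|Δφ| / |cos C| = 6373·0.03316 / 0.13746 = 1537 km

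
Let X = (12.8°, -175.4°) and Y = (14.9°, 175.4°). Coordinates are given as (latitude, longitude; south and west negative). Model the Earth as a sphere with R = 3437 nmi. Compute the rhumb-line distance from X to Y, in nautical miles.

550 nmi

Rhumb course C = atan2(Δλ, Δψ) with Δψ = ln[tan(π/4+φ₂/2)/tan(π/4+φ₁/2)] = +0.0378, Δλ = -0.1606 → C = 283.23°
d = R·|Δφ| / |cos C| = 3437·0.03665 / 0.22887 = 550 nmi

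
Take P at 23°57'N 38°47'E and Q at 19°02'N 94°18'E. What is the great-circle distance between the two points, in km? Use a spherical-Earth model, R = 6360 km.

5725 km

Haversine: a = sin²(Δφ/2)+cos φ₁ cos φ₂ sin²(Δλ/2) = 0.18924;  σ = 2·atan2(√a,√(1−a))
σ = 51.573° → d = Rσ = 6360·0.90012 = 5725 km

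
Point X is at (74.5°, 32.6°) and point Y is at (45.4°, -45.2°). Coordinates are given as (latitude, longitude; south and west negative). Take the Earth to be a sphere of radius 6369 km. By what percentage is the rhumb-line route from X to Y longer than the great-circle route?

Great circle: σ = 0.7586 rad → d_gc = Rσ = 4831.7 km
Rhumb: Δφ = -0.5079, Δλ = -1.3579, Δψ = -1.1031, q = Δφ/Δψ = 0.4604 → d_rh = R√(Δφ²+q²Δλ²) = 5130.1 km
Excess = (5130.1 − 4831.7) / 4831.7 = 298.4 / 4831.7 = 6.18% ≈ 6.2%

6.2%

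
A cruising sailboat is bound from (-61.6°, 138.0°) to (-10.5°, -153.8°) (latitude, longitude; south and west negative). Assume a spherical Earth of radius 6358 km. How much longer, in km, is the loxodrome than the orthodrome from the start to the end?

Great circle: cos σ = sin φ₁ sin φ₂ + cos φ₁ cos φ₂ cos Δλ,  σ = 1.2303 rad → d_gc = 7822.10 km
Rhumb line: Δψ = +1.1899, q = Δφ/Δψ = 0.7495, d_rh = R√(Δφ²+q²Δλ²) = 8020.59 km
Excess = 8020.59 − 7822.10 = 198.49 ≈ 198 km

198 km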